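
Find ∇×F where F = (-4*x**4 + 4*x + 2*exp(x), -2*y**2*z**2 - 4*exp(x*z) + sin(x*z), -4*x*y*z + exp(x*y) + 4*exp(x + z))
(-4*x*z + x*exp(x*y) + 4*x*exp(x*z) - x*cos(x*z) + 4*y**2*z, 4*y*z - y*exp(x*y) - 4*exp(x + z), z*(-4*exp(x*z) + cos(x*z)))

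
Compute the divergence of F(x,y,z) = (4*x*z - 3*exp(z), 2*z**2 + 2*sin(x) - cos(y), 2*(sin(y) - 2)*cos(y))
4*z + sin(y)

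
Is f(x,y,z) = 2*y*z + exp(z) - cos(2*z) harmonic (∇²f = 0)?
No, ∇²f = exp(z) + 4*cos(2*z)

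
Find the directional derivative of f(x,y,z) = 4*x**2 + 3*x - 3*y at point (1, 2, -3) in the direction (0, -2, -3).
6*sqrt(13)/13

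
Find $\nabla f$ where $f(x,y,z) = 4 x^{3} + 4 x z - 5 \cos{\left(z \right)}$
(12*x**2 + 4*z, 0, 4*x + 5*sin(z))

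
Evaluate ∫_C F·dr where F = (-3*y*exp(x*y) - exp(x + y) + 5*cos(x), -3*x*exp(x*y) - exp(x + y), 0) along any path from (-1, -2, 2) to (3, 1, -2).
-3*exp(3) - exp(4) + exp(-3) + 5*sin(3) + 5*sin(1) + 3*exp(2)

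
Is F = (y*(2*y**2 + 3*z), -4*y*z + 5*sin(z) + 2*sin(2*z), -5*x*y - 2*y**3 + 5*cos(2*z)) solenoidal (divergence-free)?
No, ∇·F = -4*z - 10*sin(2*z)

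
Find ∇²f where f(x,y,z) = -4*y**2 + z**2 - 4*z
-6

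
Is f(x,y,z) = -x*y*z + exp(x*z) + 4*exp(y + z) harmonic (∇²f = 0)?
No, ∇²f = x**2*exp(x*z) + z**2*exp(x*z) + 8*exp(y + z)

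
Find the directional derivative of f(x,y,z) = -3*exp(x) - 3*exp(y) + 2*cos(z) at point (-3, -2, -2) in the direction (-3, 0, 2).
sqrt(13)*(9 + 4*exp(3)*sin(2))*exp(-3)/13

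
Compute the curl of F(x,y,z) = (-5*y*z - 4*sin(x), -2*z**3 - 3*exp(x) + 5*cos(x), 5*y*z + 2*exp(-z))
(z*(6*z + 5), -5*y, 5*z - 3*exp(x) - 5*sin(x))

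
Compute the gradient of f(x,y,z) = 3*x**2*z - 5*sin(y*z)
(6*x*z, -5*z*cos(y*z), 3*x**2 - 5*y*cos(y*z))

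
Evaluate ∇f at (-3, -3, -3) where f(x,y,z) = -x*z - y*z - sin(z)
(3, 3, 6 - cos(3))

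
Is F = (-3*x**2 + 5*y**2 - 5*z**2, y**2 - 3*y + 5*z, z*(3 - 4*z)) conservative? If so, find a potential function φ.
No, ∇×F = (-5, -10*z, -10*y) ≠ 0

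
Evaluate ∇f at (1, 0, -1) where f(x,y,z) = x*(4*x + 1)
(9, 0, 0)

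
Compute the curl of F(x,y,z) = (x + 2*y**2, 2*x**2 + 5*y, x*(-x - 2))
(0, 2*x + 2, 4*x - 4*y)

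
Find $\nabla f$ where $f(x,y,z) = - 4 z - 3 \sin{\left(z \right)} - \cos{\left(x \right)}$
(sin(x), 0, -3*cos(z) - 4)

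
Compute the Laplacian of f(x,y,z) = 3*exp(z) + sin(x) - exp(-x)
3*exp(z) - sin(x) - exp(-x)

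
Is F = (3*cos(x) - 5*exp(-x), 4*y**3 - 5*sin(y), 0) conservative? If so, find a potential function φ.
Yes, F is conservative. φ = y**4 + 3*sin(x) + 5*cos(y) + 5*exp(-x)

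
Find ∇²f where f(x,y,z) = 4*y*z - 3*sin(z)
3*sin(z)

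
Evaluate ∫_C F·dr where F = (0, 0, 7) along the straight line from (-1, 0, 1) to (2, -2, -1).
-14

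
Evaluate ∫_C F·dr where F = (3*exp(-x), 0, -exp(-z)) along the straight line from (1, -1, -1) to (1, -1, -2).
-E + exp(2)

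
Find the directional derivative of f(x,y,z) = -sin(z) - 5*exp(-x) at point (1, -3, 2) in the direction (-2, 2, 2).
-sqrt(3)*(E*cos(2) + 5)*exp(-1)/3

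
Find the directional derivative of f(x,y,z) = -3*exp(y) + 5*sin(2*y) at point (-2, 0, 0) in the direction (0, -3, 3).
-7*sqrt(2)/2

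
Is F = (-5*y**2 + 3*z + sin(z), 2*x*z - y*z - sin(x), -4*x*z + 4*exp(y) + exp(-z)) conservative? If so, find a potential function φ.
No, ∇×F = (-2*x + y + 4*exp(y), 4*z + cos(z) + 3, 10*y + 2*z - cos(x)) ≠ 0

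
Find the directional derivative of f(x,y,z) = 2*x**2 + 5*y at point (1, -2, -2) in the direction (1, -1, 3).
-sqrt(11)/11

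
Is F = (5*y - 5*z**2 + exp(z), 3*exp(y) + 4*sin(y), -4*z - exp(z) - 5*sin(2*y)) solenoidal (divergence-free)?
No, ∇·F = 3*exp(y) - exp(z) + 4*cos(y) - 4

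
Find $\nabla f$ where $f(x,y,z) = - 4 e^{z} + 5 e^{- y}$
(0, -5*exp(-y), -4*exp(z))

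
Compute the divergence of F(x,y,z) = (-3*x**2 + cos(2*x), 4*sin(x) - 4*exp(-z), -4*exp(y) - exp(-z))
-6*x - 2*sin(2*x) + exp(-z)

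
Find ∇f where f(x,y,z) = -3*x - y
(-3, -1, 0)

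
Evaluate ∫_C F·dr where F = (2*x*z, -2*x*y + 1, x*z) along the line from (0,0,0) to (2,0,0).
0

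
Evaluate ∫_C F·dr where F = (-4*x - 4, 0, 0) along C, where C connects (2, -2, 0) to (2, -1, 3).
0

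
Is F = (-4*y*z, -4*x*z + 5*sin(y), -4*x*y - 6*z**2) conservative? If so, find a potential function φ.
Yes, F is conservative. φ = -4*x*y*z - 2*z**3 - 5*cos(y)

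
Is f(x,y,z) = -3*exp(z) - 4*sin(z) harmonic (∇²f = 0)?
No, ∇²f = -3*exp(z) + 4*sin(z)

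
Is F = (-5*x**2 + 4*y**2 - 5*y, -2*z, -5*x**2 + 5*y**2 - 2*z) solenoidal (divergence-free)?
No, ∇·F = -10*x - 2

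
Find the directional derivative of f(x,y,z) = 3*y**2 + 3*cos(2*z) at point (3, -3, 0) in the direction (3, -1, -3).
18*sqrt(19)/19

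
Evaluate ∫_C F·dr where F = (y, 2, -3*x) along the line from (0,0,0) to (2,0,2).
-6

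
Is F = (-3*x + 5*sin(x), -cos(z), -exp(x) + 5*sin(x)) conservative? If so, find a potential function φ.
No, ∇×F = (-sin(z), exp(x) - 5*cos(x), 0) ≠ 0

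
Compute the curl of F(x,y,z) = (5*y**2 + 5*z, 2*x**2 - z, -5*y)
(-4, 5, 4*x - 10*y)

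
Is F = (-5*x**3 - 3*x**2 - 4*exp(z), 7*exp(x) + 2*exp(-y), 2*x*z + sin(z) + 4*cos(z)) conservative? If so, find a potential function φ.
No, ∇×F = (0, -2*z - 4*exp(z), 7*exp(x)) ≠ 0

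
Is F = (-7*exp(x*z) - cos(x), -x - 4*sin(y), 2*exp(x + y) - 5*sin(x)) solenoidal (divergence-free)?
No, ∇·F = -7*z*exp(x*z) + sin(x) - 4*cos(y)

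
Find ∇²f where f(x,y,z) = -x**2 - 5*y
-2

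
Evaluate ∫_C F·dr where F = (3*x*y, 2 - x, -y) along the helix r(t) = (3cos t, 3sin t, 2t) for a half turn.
-9*pi/2 - 12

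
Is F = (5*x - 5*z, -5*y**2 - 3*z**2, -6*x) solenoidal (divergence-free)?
No, ∇·F = 5 - 10*y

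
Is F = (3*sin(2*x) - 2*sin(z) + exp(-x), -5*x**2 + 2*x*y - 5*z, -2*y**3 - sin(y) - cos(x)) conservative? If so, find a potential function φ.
No, ∇×F = (-6*y**2 - cos(y) + 5, -sin(x) - 2*cos(z), -10*x + 2*y) ≠ 0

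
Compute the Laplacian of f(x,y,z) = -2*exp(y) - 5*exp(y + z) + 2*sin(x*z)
-2*x**2*sin(x*z) - 2*z**2*sin(x*z) - 2*exp(y) - 10*exp(y + z)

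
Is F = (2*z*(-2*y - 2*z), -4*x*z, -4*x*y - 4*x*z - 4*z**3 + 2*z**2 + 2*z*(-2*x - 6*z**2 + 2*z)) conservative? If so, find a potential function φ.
Yes, F is conservative. φ = 2*z*(-2*x*y - 2*x*z - 2*z**3 + z**2)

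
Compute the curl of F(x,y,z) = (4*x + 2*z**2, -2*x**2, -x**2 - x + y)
(1, 2*x + 4*z + 1, -4*x)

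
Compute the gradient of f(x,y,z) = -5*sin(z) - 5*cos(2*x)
(10*sin(2*x), 0, -5*cos(z))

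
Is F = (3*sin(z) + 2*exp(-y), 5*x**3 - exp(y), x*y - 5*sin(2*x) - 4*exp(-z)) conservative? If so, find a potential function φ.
No, ∇×F = (x, -y + 10*cos(2*x) + 3*cos(z), 15*x**2 + 2*exp(-y)) ≠ 0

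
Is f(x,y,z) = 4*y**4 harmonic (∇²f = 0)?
No, ∇²f = 48*y**2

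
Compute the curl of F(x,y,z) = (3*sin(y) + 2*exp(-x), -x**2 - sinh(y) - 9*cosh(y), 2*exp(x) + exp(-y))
(-exp(-y), -2*exp(x), -2*x - 3*cos(y))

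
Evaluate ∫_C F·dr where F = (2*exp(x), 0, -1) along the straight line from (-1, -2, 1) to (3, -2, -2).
-2*exp(-1) + 3 + 2*exp(3)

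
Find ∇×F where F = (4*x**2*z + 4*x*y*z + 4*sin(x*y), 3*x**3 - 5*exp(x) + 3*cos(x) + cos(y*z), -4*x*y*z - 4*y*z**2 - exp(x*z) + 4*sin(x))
(-4*x*z + y*sin(y*z) - 4*z**2, 4*x**2 + 4*x*y + 4*y*z + z*exp(x*z) - 4*cos(x), 9*x**2 - 4*x*z - 4*x*cos(x*y) - 5*exp(x) - 3*sin(x))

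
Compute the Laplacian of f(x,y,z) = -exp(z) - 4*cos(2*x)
-exp(z) + 16*cos(2*x)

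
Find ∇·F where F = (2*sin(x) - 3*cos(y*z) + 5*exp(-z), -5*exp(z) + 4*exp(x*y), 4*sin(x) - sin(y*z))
4*x*exp(x*y) - y*cos(y*z) + 2*cos(x)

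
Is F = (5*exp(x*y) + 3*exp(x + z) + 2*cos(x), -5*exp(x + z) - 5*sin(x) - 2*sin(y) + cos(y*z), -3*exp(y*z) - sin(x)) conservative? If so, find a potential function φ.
No, ∇×F = (y*sin(y*z) - 3*z*exp(y*z) + 5*exp(x + z), 3*exp(x + z) + cos(x), -5*x*exp(x*y) - 5*exp(x + z) - 5*cos(x)) ≠ 0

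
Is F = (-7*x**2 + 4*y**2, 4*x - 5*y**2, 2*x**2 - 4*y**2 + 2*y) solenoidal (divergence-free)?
No, ∇·F = -14*x - 10*y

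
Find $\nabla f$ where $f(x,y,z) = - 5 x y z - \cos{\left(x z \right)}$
(z*(-5*y + sin(x*z)), -5*x*z, x*(-5*y + sin(x*z)))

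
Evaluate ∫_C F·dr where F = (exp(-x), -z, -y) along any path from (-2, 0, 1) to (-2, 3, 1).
-3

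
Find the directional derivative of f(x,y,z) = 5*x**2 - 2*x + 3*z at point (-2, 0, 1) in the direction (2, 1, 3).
-5*sqrt(14)/2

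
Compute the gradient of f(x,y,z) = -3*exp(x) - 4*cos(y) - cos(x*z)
(z*sin(x*z) - 3*exp(x), 4*sin(y), x*sin(x*z))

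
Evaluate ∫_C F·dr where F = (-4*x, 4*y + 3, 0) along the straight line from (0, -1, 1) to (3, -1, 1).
-18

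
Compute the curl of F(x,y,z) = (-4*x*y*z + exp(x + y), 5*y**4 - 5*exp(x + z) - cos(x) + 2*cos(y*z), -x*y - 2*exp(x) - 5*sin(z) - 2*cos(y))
(-x + 2*y*sin(y*z) + 5*exp(x + z) + 2*sin(y), -4*x*y + y + 2*exp(x), 4*x*z - exp(x + y) - 5*exp(x + z) + sin(x))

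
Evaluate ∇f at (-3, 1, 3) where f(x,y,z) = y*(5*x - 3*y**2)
(5, -24, 0)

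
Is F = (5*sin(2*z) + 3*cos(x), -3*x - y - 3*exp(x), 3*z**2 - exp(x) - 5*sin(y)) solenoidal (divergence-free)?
No, ∇·F = 6*z - 3*sin(x) - 1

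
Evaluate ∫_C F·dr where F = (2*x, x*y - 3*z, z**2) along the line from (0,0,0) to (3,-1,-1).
49/6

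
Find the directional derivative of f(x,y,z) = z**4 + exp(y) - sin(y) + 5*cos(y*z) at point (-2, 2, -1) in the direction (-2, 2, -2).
sqrt(3)*(-15*sin(2) - cos(2) + 4 + exp(2))/3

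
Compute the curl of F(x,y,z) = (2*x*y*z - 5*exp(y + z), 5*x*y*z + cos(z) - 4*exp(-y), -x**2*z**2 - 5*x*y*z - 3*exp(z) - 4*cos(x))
(-5*x*y - 5*x*z + sin(z), 2*x*y + 2*x*z**2 + 5*y*z - 5*exp(y + z) - 4*sin(x), -2*x*z + 5*y*z + 5*exp(y + z))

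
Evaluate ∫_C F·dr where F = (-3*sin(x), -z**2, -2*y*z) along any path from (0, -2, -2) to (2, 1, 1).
-12 + 3*cos(2)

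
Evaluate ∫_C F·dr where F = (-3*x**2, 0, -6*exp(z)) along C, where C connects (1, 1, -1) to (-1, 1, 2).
-6*exp(2) + 2 + 6*exp(-1)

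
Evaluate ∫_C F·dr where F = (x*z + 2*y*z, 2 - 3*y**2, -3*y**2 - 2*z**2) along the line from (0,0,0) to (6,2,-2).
-92/3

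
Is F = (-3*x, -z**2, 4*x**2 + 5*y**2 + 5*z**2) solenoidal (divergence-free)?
No, ∇·F = 10*z - 3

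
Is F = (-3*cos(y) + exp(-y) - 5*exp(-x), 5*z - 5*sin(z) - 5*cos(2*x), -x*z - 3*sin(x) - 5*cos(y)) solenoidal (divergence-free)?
No, ∇·F = -x + 5*exp(-x)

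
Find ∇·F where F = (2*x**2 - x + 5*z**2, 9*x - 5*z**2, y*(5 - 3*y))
4*x - 1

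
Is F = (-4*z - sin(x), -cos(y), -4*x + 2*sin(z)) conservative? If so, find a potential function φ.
Yes, F is conservative. φ = -4*x*z - sin(y) + cos(x) - 2*cos(z)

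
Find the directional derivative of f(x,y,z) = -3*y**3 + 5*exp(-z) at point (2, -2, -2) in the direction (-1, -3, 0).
54*sqrt(10)/5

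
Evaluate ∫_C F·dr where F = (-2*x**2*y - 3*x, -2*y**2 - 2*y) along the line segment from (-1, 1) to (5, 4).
-375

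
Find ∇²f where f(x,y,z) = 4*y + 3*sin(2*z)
-12*sin(2*z)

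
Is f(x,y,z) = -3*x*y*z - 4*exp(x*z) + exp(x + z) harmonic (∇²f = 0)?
No, ∇²f = -4*x**2*exp(x*z) - 4*z**2*exp(x*z) + 2*exp(x + z)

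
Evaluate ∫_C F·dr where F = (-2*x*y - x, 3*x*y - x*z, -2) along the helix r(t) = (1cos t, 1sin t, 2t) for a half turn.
-4*pi - pi**2/2 + 2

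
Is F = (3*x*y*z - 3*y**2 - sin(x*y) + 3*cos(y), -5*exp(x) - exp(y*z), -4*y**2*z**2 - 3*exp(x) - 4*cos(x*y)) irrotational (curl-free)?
No, ∇×F = (4*x*sin(x*y) - 8*y*z**2 + y*exp(y*z), 3*x*y - 4*y*sin(x*y) + 3*exp(x), -3*x*z + x*cos(x*y) + 6*y - 5*exp(x) + 3*sin(y))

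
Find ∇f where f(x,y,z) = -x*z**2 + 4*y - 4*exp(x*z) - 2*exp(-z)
(z*(-z - 4*exp(x*z)), 4, -2*x*z - 4*x*exp(x*z) + 2*exp(-z))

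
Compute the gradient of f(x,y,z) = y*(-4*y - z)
(0, -8*y - z, -y)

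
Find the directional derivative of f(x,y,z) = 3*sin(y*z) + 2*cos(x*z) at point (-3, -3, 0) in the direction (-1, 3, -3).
27*sqrt(19)/19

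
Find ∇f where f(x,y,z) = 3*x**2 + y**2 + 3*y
(6*x, 2*y + 3, 0)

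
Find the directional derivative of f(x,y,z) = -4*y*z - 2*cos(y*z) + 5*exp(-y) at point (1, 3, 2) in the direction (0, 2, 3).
2*sqrt(13)*(13*(-2 + sin(6))*exp(3) - 5)*exp(-3)/13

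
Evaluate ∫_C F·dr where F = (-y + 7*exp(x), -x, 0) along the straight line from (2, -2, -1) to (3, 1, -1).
-7*exp(2) - 7 + 7*exp(3)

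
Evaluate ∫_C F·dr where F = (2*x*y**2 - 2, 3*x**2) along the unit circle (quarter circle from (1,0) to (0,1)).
7/2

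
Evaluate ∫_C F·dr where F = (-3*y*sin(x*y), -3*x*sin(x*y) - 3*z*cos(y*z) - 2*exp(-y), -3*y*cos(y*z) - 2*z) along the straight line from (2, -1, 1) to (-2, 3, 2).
-2*E - 3 - 3*sin(1) + 2*exp(-3) - 3*cos(2) + 3*sqrt(2)*cos(pi/4 + 6)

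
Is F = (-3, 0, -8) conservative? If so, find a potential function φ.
Yes, F is conservative. φ = -3*x - 8*z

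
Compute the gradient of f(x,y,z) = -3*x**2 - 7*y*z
(-6*x, -7*z, -7*y)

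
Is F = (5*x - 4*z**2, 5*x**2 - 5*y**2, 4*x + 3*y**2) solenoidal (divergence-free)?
No, ∇·F = 5 - 10*y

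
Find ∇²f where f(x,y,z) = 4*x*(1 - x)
-8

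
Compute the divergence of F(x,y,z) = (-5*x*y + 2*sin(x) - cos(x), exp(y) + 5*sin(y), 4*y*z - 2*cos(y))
-y + exp(y) + sin(x) + 2*cos(x) + 5*cos(y)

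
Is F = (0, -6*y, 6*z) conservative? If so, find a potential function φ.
Yes, F is conservative. φ = -3*y**2 + 3*z**2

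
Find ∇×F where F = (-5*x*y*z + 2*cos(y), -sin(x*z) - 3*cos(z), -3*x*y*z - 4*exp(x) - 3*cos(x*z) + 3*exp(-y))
(-3*x*z + x*cos(x*z) - 3*sin(z) - 3*exp(-y), -5*x*y + 3*y*z - 3*z*sin(x*z) + 4*exp(x), 5*x*z - z*cos(x*z) + 2*sin(y))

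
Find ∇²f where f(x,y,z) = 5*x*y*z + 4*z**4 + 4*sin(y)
48*z**2 - 4*sin(y)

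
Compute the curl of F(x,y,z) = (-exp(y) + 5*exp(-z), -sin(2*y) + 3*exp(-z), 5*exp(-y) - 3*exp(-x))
(3*exp(-z) - 5*exp(-y), -5*exp(-z) - 3*exp(-x), exp(y))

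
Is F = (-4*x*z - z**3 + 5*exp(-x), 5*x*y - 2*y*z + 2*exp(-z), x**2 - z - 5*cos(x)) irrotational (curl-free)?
No, ∇×F = (2*y + 2*exp(-z), -6*x - 3*z**2 - 5*sin(x), 5*y)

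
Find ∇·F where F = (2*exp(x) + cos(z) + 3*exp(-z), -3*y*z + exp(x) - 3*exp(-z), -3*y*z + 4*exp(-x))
-3*y - 3*z + 2*exp(x)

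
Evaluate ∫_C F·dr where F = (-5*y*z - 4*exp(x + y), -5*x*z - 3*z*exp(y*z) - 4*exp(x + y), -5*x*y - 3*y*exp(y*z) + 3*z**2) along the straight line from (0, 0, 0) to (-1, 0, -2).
-4 - 4*exp(-1)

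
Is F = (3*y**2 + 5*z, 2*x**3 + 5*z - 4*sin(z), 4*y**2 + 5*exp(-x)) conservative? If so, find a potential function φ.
No, ∇×F = (8*y + 4*cos(z) - 5, 5 + 5*exp(-x), 6*x**2 - 6*y) ≠ 0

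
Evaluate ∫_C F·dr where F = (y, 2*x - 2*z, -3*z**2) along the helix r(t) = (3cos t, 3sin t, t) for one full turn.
pi*(9 - 8*pi**2)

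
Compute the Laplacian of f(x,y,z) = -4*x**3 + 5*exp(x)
-24*x + 5*exp(x)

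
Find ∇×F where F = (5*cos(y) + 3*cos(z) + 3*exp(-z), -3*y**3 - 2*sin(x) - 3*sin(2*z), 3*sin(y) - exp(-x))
(3*cos(y) + 6*cos(2*z), -3*sin(z) - 3*exp(-z) - exp(-x), 5*sin(y) - 2*cos(x))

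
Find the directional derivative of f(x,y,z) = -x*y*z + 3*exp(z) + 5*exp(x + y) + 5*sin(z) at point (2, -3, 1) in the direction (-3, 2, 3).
sqrt(22)*(-5 + 5*E + 15*E*cos(1) + 9*exp(2))*exp(-1)/22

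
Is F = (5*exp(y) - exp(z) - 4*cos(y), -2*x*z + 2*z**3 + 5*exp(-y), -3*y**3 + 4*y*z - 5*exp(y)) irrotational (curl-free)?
No, ∇×F = (2*x - 9*y**2 - 6*z**2 + 4*z - 5*exp(y), -exp(z), -2*z - 5*exp(y) - 4*sin(y))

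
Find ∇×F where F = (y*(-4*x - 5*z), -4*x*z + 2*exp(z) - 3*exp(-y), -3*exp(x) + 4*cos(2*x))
(4*x - 2*exp(z), -5*y + 3*exp(x) + 8*sin(2*x), 4*x + z)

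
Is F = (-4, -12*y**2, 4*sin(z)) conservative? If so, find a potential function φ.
Yes, F is conservative. φ = -4*x - 4*y**3 - 4*cos(z)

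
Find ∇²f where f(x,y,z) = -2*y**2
-4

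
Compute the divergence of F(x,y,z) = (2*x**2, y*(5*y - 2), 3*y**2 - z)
4*x + 10*y - 3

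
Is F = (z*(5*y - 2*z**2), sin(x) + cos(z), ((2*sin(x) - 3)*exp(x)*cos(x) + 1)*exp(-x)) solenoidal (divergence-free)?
Yes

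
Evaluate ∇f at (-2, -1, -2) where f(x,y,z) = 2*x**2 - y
(-8, -1, 0)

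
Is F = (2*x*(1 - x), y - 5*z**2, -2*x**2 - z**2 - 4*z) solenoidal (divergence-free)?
No, ∇·F = -4*x - 2*z - 1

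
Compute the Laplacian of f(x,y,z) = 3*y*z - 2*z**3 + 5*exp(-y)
-12*z + 5*exp(-y)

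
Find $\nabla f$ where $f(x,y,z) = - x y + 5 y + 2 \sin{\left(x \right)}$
(-y + 2*cos(x), 5 - x, 0)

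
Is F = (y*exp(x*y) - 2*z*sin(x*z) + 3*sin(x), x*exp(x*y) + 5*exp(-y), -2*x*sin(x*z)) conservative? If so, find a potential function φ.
Yes, F is conservative. φ = exp(x*y) - 3*cos(x) + 2*cos(x*z) - 5*exp(-y)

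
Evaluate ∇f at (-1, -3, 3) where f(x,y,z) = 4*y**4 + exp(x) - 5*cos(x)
(-5*sin(1) + exp(-1), -432, 0)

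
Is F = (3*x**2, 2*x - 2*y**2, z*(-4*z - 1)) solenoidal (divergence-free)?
No, ∇·F = 6*x - 4*y - 8*z - 1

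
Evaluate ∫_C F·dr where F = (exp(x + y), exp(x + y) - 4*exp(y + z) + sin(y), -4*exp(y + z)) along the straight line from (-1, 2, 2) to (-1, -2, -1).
(-exp(4) - 3 + 4*exp(7))*exp(-3)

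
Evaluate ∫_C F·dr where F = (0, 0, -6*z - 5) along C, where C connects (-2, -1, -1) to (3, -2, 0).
-2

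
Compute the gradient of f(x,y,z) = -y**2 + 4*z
(0, -2*y, 4)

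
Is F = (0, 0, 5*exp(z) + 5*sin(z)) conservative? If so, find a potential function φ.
Yes, F is conservative. φ = 5*exp(z) - 5*cos(z)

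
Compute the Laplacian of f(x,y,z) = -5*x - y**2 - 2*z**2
-6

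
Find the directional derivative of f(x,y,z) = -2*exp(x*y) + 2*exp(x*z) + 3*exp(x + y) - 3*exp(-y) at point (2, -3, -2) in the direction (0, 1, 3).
sqrt(10)*(-4 + 12*exp(2) + 3*exp(5) + 3*exp(9))*exp(-6)/10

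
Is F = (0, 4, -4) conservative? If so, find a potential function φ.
Yes, F is conservative. φ = 4*y - 4*z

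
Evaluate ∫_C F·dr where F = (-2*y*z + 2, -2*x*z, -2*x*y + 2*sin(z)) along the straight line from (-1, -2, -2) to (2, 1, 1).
-6 - 2*cos(1) + 2*cos(2)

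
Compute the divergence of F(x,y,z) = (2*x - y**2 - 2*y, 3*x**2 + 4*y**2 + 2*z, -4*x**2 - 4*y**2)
8*y + 2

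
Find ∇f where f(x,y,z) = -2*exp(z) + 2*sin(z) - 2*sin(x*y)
(-2*y*cos(x*y), -2*x*cos(x*y), -2*exp(z) + 2*cos(z))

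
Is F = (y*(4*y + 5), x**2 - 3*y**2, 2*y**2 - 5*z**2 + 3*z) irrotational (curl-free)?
No, ∇×F = (4*y, 0, 2*x - 8*y - 5)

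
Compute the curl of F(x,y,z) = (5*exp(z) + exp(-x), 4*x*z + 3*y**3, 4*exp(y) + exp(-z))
(-4*x + 4*exp(y), 5*exp(z), 4*z)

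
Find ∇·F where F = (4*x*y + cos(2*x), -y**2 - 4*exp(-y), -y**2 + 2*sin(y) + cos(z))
2*y - 2*sin(2*x) - sin(z) + 4*exp(-y)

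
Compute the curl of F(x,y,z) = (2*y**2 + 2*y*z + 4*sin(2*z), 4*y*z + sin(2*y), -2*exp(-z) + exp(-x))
(-4*y, 2*y + 8*cos(2*z) + exp(-x), -4*y - 2*z)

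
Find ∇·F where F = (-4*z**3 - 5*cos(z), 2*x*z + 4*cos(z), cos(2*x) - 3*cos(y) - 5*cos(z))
5*sin(z)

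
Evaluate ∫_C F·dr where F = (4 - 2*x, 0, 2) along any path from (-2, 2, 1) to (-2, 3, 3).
4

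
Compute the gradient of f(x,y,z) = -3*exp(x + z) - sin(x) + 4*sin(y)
(-3*exp(x + z) - cos(x), 4*cos(y), -3*exp(x + z))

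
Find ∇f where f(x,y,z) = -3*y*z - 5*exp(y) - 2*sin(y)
(0, -3*z - 5*exp(y) - 2*cos(y), -3*y)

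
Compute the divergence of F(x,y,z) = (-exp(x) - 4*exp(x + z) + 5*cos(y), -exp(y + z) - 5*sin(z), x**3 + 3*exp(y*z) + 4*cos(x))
3*y*exp(y*z) - exp(x) - 4*exp(x + z) - exp(y + z)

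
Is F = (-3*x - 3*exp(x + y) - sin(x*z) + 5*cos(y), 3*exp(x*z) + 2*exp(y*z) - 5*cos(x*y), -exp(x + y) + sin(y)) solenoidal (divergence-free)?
No, ∇·F = 5*x*sin(x*y) + 2*z*exp(y*z) - z*cos(x*z) - 3*exp(x + y) - 3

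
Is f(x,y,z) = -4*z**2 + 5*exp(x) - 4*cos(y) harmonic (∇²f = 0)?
No, ∇²f = 5*exp(x) + 4*cos(y) - 8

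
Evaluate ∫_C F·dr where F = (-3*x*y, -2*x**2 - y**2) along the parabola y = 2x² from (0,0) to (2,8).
-680/3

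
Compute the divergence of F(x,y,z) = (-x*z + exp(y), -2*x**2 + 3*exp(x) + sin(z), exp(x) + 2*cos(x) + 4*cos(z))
-z - 4*sin(z)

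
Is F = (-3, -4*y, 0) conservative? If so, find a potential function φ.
Yes, F is conservative. φ = -3*x - 2*y**2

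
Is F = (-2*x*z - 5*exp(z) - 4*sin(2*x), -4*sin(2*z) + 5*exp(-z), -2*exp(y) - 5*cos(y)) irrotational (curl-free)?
No, ∇×F = (-2*exp(y) + 5*sin(y) + 8*cos(2*z) + 5*exp(-z), -2*x - 5*exp(z), 0)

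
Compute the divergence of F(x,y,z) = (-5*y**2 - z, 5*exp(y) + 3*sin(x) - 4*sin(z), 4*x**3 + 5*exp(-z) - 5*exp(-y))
5*exp(y) - 5*exp(-z)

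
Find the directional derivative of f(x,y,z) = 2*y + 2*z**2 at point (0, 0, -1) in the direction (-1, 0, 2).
-8*sqrt(5)/5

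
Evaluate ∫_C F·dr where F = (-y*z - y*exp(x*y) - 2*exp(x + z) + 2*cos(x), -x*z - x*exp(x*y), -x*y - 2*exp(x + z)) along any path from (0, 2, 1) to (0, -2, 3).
2*E*(1 - exp(2))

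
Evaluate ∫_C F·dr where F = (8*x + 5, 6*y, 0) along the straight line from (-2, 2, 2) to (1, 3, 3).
18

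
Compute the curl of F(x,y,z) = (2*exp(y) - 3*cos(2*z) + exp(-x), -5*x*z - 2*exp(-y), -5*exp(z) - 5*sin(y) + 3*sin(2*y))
(5*x - 5*cos(y) + 6*cos(2*y), 6*sin(2*z), -5*z - 2*exp(y))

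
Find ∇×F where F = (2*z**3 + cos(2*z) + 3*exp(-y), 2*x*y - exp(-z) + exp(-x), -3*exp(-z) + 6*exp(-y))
(-exp(-z) - 6*exp(-y), 6*z**2 - 2*sin(2*z), 2*y + 3*exp(-y) - exp(-x))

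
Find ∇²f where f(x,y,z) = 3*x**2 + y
6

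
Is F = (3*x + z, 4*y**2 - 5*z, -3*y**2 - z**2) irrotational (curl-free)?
No, ∇×F = (5 - 6*y, 1, 0)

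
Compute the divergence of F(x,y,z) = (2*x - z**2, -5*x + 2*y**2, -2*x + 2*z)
4*y + 4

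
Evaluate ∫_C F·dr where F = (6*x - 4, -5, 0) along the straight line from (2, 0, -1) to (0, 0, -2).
-4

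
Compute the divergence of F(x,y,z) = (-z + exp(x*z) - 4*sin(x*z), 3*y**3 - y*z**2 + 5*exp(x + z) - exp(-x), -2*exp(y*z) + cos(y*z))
9*y**2 - 2*y*exp(y*z) - y*sin(y*z) - z**2 + z*exp(x*z) - 4*z*cos(x*z)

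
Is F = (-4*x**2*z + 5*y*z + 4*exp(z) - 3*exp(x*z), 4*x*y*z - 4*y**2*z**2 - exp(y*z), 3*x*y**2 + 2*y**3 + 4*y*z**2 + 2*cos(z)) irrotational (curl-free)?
No, ∇×F = (2*x*y + 8*y**2*z + 6*y**2 + y*exp(y*z) + 4*z**2, -4*x**2 - 3*x*exp(x*z) - 3*y**2 + 5*y + 4*exp(z), z*(4*y - 5))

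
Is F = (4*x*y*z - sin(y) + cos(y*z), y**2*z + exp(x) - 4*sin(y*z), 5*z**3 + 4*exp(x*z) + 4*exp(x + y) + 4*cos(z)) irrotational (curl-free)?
No, ∇×F = (-y**2 + 4*y*cos(y*z) + 4*exp(x + y), 4*x*y - y*sin(y*z) - 4*z*exp(x*z) - 4*exp(x + y), -4*x*z + z*sin(y*z) + exp(x) + cos(y))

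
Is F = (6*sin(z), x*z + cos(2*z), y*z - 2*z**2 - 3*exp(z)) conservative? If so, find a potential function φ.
No, ∇×F = (-x + z + 2*sin(2*z), 6*cos(z), z) ≠ 0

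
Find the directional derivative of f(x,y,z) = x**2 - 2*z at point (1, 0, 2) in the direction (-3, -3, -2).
-sqrt(22)/11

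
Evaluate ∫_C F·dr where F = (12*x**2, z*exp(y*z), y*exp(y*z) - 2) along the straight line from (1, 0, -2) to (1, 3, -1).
-3 + exp(-3)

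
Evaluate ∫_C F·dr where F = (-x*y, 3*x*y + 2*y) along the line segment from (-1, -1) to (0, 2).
3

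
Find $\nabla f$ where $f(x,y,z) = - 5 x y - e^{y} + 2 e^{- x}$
(-5*y - 2*exp(-x), -5*x - exp(y), 0)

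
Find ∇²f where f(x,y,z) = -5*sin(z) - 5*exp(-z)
5*sin(z) - 5*exp(-z)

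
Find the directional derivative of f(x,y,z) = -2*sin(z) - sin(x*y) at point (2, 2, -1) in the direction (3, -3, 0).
0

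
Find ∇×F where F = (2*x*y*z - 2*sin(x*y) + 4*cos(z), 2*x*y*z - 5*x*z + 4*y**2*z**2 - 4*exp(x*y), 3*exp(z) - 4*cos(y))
(-2*x*y + 5*x - 8*y**2*z + 4*sin(y), 2*x*y - 4*sin(z), -2*x*z + 2*x*cos(x*y) + 2*y*z - 4*y*exp(x*y) - 5*z)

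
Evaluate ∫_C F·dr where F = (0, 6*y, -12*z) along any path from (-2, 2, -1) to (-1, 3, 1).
15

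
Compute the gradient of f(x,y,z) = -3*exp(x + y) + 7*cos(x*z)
(-7*z*sin(x*z) - 3*exp(x + y), -3*exp(x + y), -7*x*sin(x*z))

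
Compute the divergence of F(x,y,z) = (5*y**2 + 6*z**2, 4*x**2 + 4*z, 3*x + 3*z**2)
6*z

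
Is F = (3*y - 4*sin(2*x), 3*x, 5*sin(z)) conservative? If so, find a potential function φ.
Yes, F is conservative. φ = 3*x*y + 2*cos(2*x) - 5*cos(z)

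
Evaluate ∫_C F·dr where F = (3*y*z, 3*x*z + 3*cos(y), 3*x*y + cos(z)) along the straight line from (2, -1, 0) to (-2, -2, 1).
-3*sin(2) + 4*sin(1) + 12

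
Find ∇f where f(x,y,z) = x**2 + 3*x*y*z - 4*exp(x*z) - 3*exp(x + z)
(2*x + 3*y*z - 4*z*exp(x*z) - 3*exp(x + z), 3*x*z, 3*x*y - 4*x*exp(x*z) - 3*exp(x + z))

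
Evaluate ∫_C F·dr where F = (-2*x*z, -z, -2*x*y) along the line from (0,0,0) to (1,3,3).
-25/2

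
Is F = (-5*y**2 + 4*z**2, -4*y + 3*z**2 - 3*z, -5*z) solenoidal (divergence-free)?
No, ∇·F = -9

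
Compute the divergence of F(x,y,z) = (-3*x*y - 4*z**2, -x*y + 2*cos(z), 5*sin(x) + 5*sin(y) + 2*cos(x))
-x - 3*y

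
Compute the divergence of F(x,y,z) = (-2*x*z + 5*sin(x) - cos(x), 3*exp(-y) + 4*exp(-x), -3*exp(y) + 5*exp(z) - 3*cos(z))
-2*z + 5*exp(z) + sin(x) + 3*sin(z) + 5*cos(x) - 3*exp(-y)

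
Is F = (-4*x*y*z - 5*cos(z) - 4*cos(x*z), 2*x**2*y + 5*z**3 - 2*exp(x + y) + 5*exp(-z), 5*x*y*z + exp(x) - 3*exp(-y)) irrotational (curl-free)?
No, ∇×F = (5*x*z - 15*z**2 + 5*exp(-z) + 3*exp(-y), -4*x*y + 4*x*sin(x*z) - 5*y*z - exp(x) + 5*sin(z), 4*x*y + 4*x*z - 2*exp(x + y))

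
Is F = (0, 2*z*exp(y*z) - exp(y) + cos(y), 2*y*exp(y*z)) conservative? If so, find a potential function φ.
Yes, F is conservative. φ = -exp(y) + 2*exp(y*z) + sin(y)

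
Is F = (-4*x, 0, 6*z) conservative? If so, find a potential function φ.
Yes, F is conservative. φ = -2*x**2 + 3*z**2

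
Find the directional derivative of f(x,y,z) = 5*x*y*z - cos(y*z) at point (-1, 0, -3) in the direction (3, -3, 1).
-45*sqrt(19)/19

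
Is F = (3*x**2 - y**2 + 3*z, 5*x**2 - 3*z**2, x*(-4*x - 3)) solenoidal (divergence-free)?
No, ∇·F = 6*x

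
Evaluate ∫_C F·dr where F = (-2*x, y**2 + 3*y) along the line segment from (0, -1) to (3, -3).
-17/3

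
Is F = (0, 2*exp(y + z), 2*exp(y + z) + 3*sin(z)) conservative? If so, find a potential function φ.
Yes, F is conservative. φ = 2*exp(y + z) - 3*cos(z)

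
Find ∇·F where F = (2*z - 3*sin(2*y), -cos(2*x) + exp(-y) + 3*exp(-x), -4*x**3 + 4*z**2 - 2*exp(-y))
8*z - exp(-y)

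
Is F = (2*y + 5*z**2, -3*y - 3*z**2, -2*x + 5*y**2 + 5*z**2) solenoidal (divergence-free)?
No, ∇·F = 10*z - 3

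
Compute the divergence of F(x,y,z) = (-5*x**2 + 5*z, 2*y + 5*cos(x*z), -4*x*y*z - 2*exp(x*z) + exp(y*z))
-4*x*y - 2*x*exp(x*z) - 10*x + y*exp(y*z) + 2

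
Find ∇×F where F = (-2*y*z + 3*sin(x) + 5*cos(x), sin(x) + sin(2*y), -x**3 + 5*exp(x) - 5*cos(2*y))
(10*sin(2*y), 3*x**2 - 2*y - 5*exp(x), 2*z + cos(x))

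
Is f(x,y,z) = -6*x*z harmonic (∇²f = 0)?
Yes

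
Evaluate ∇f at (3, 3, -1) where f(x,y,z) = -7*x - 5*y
(-7, -5, 0)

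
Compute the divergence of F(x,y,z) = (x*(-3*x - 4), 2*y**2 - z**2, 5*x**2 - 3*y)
-6*x + 4*y - 4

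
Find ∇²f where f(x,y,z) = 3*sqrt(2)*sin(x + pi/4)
-3*sqrt(2)*sin(x + pi/4)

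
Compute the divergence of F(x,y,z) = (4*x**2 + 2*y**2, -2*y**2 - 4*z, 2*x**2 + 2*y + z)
8*x - 4*y + 1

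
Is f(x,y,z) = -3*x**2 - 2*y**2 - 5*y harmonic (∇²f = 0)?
No, ∇²f = -10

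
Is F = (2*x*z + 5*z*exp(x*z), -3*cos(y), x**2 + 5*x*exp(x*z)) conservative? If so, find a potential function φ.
Yes, F is conservative. φ = x**2*z + 5*exp(x*z) - 3*sin(y)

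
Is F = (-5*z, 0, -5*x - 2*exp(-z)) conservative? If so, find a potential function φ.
Yes, F is conservative. φ = -5*x*z + 2*exp(-z)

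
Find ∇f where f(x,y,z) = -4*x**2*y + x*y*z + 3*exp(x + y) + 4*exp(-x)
(-8*x*y + y*z + 3*exp(x + y) - 4*exp(-x), -4*x**2 + x*z + 3*exp(x + y), x*y)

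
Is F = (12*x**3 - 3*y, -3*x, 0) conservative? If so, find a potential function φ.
Yes, F is conservative. φ = 3*x*(x**3 - y)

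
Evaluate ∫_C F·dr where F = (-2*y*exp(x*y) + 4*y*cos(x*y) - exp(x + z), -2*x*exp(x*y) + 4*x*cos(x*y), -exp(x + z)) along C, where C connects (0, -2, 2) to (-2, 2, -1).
-exp(-3) - 2*exp(-4) + 2 - 4*sin(4) + exp(2)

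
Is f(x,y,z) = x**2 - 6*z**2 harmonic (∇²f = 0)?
No, ∇²f = -10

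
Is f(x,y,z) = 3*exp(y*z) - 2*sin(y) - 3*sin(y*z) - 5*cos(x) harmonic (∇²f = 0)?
No, ∇²f = 3*y**2*(exp(y*z) + sin(y*z)) + 3*z**2*exp(y*z) + 3*z**2*sin(y*z) + 2*sin(y) + 5*cos(x)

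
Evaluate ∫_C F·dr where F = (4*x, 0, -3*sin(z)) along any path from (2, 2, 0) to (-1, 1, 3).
-9 + 3*cos(3)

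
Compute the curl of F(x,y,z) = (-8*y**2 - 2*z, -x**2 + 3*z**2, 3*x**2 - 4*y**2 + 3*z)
(-8*y - 6*z, -6*x - 2, -2*x + 16*y)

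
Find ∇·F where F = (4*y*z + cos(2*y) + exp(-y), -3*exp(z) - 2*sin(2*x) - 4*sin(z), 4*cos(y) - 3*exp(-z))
3*exp(-z)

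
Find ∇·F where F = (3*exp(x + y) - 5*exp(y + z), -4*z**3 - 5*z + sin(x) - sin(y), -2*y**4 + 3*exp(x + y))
3*exp(x + y) - cos(y)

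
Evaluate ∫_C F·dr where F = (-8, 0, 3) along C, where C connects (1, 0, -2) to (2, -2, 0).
-2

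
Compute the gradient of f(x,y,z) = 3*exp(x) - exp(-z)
(3*exp(x), 0, exp(-z))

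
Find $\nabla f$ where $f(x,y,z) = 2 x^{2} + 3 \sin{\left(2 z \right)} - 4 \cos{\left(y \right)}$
(4*x, 4*sin(y), 6*cos(2*z))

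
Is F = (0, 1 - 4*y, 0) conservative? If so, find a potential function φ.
Yes, F is conservative. φ = y*(1 - 2*y)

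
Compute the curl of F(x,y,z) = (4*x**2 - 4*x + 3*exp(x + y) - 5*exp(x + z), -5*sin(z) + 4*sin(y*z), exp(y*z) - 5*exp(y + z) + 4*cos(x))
(-4*y*cos(y*z) + z*exp(y*z) - 5*exp(y + z) + 5*cos(z), -5*exp(x + z) + 4*sin(x), -3*exp(x + y))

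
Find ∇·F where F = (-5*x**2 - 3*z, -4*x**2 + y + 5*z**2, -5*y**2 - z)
-10*x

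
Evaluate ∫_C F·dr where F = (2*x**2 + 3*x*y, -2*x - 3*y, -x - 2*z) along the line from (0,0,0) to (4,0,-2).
128/3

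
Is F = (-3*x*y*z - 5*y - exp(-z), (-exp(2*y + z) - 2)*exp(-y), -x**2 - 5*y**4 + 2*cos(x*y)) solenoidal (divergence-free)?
No, ∇·F = -3*y*z - exp(y + z) + 2*exp(-y)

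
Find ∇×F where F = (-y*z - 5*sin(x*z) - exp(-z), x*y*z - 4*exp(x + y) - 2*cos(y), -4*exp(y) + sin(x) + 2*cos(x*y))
(-x*y - 2*x*sin(x*y) - 4*exp(y), -5*x*cos(x*z) + 2*y*sin(x*y) - y - cos(x) + exp(-z), y*z + z - 4*exp(x + y))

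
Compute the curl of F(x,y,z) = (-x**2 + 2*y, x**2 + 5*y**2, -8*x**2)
(0, 16*x, 2*x - 2)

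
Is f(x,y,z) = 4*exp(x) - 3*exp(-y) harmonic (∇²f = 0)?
No, ∇²f = 4*exp(x) - 3*exp(-y)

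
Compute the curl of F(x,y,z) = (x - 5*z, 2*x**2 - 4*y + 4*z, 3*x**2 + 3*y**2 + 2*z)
(6*y - 4, -6*x - 5, 4*x)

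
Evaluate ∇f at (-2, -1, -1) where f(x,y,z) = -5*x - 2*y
(-5, -2, 0)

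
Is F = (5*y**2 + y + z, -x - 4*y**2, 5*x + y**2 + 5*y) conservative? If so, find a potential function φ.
No, ∇×F = (2*y + 5, -4, -10*y - 2) ≠ 0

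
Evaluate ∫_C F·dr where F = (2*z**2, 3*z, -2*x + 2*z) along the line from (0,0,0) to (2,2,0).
0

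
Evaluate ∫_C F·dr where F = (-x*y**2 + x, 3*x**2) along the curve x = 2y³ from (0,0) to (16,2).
-256/7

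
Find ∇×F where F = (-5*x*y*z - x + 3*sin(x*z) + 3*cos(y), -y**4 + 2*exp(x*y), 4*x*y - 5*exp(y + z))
(4*x - 5*exp(y + z), -5*x*y + 3*x*cos(x*z) - 4*y, 5*x*z + 2*y*exp(x*y) + 3*sin(y))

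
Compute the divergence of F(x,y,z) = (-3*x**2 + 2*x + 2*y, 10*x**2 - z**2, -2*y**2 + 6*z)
8 - 6*x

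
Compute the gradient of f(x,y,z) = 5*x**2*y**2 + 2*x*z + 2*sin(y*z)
(10*x*y**2 + 2*z, 10*x**2*y + 2*z*cos(y*z), 2*x + 2*y*cos(y*z))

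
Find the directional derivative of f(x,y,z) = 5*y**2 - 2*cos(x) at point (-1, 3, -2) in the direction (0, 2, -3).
60*sqrt(13)/13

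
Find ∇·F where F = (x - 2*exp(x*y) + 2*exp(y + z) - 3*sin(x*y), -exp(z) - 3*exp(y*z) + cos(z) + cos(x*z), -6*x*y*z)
-6*x*y - 2*y*exp(x*y) - 3*y*cos(x*y) - 3*z*exp(y*z) + 1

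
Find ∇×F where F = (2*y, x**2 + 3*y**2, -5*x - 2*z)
(0, 5, 2*x - 2)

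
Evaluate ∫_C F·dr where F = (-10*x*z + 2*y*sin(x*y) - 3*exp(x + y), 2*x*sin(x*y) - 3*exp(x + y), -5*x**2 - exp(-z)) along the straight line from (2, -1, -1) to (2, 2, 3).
-3*exp(4) - 80 + 2*cos(2) + exp(-3) - 2*cos(4) + 2*E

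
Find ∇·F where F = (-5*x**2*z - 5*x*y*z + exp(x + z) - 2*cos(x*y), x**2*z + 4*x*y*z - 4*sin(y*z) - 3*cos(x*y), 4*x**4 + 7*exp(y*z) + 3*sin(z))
-6*x*z + 3*x*sin(x*y) - 5*y*z + 7*y*exp(y*z) + 2*y*sin(x*y) - 4*z*cos(y*z) + exp(x + z) + 3*cos(z)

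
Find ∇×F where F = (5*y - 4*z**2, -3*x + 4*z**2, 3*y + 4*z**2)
(3 - 8*z, -8*z, -8)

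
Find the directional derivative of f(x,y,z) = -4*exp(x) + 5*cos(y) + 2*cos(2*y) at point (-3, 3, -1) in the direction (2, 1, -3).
sqrt(14)*(-8 - (4*sin(6) + 5*sin(3))*exp(3))*exp(-3)/14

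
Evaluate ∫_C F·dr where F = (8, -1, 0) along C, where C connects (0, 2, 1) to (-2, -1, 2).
-13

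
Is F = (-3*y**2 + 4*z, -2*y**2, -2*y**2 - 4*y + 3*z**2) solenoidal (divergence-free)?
No, ∇·F = -4*y + 6*z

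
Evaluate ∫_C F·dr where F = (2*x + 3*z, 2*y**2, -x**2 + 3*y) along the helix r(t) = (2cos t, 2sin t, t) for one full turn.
8*pi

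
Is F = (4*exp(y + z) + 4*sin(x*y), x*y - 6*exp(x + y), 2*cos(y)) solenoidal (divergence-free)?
No, ∇·F = x + 4*y*cos(x*y) - 6*exp(x + y)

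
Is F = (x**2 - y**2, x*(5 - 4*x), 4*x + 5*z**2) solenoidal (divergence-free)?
No, ∇·F = 2*x + 10*z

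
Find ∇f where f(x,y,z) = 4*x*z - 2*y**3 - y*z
(4*z, -6*y**2 - z, 4*x - y)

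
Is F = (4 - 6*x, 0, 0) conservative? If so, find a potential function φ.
Yes, F is conservative. φ = x*(4 - 3*x)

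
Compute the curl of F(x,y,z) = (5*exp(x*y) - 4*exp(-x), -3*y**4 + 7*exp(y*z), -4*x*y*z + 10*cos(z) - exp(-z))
(-4*x*z - 7*y*exp(y*z), 4*y*z, -5*x*exp(x*y))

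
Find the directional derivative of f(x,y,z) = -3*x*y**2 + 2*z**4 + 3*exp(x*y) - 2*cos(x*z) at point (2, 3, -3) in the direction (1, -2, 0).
3*sqrt(5)*(-exp(6) + 2*sin(6) + 15)/5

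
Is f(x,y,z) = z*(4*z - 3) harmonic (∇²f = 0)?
No, ∇²f = 8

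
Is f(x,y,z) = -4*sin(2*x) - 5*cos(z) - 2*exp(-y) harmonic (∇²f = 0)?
No, ∇²f = 16*sin(2*x) + 5*cos(z) - 2*exp(-y)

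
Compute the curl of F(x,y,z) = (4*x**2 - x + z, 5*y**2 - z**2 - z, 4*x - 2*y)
(2*z - 1, -3, 0)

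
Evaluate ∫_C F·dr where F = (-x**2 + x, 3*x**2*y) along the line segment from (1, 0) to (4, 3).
459/4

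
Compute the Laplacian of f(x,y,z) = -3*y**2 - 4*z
-6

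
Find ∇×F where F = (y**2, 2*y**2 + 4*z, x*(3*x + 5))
(-4, -6*x - 5, -2*y)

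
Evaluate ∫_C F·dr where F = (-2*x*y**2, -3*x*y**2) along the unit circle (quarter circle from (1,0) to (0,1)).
1/2 - 3*pi/16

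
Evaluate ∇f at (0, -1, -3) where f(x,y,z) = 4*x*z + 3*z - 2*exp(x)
(-14, 0, 3)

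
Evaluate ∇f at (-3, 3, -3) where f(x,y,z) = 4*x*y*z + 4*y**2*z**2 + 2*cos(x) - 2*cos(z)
(-36 + 2*sin(3), 252, -252 - 2*sin(3))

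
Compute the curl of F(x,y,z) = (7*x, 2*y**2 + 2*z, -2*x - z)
(-2, 2, 0)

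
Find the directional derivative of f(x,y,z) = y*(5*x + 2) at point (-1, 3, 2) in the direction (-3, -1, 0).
-21*sqrt(10)/5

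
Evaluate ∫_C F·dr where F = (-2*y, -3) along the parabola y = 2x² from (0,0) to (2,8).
-104/3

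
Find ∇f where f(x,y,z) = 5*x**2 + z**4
(10*x, 0, 4*z**3)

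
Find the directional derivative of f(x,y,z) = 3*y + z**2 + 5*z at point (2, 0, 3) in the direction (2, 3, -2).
-13*sqrt(17)/17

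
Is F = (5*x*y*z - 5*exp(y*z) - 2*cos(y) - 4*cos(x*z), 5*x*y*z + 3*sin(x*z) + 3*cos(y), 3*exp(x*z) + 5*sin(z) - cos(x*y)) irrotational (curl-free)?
No, ∇×F = (x*(-5*y + sin(x*y) - 3*cos(x*z)), 5*x*y + 4*x*sin(x*z) - 5*y*exp(y*z) - y*sin(x*y) - 3*z*exp(x*z), -5*x*z + 5*y*z + 5*z*exp(y*z) + 3*z*cos(x*z) - 2*sin(y))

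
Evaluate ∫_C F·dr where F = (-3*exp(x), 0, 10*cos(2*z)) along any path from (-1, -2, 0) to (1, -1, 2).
-6*sinh(1) + 5*sin(4)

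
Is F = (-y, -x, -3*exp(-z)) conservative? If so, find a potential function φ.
Yes, F is conservative. φ = -x*y + 3*exp(-z)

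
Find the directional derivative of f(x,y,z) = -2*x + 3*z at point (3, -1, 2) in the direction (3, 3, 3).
sqrt(3)/3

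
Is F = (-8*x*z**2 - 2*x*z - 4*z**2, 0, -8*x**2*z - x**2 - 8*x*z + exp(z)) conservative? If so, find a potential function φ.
Yes, F is conservative. φ = -4*x**2*z**2 - x**2*z - 4*x*z**2 + exp(z)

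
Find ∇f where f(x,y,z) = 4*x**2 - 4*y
(8*x, -4, 0)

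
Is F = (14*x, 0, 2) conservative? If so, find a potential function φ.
Yes, F is conservative. φ = 7*x**2 + 2*z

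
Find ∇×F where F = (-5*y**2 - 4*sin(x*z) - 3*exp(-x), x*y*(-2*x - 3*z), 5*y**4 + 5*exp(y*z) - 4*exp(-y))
(3*x*y + 20*y**3 + 5*z*exp(y*z) + 4*exp(-y), -4*x*cos(x*z), y*(-4*x - 3*z + 10))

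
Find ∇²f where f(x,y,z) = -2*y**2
-4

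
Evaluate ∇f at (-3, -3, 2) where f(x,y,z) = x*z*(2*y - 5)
(-22, -12, 33)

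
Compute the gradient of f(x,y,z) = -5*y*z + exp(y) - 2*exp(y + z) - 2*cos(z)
(0, -5*z + exp(y) - 2*exp(y + z), -5*y - 2*exp(y + z) + 2*sin(z))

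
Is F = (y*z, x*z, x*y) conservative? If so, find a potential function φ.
Yes, F is conservative. φ = x*y*z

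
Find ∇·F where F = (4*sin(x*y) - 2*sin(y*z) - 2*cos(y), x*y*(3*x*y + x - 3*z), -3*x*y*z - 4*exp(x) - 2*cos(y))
6*x**2*y + x**2 - 3*x*y - 3*x*z + 4*y*cos(x*y)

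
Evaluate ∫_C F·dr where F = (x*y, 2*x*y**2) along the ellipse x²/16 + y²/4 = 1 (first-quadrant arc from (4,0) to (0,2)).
-32/3 + 4*pi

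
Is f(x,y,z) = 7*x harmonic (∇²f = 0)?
Yes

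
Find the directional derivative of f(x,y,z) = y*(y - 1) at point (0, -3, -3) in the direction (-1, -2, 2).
14/3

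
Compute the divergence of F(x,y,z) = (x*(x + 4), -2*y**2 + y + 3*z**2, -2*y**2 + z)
2*x - 4*y + 6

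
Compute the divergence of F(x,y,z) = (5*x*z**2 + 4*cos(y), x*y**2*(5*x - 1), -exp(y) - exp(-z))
10*x**2*y - 2*x*y + 5*z**2 + exp(-z)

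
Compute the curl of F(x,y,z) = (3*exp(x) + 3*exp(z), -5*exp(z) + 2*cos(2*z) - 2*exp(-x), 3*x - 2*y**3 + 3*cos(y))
(-6*y**2 + 5*exp(z) - 3*sin(y) + 4*sin(2*z), 3*exp(z) - 3, 2*exp(-x))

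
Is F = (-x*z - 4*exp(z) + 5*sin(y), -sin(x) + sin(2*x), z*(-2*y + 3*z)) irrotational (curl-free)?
No, ∇×F = (-2*z, -x - 4*exp(z), -cos(x) + 2*cos(2*x) - 5*cos(y))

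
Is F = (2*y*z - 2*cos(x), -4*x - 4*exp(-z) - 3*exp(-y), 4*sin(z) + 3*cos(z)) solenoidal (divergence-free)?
No, ∇·F = 2*sin(x) - 3*sin(z) + 4*cos(z) + 3*exp(-y)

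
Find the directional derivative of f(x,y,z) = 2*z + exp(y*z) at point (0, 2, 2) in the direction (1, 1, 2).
sqrt(6)*(2/3 + exp(4))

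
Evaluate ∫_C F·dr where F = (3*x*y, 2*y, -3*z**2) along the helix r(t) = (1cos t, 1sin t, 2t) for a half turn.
-8*pi**3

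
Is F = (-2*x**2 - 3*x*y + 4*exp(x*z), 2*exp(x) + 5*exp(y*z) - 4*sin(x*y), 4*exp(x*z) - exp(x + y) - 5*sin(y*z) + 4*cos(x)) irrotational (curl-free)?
No, ∇×F = (-5*y*exp(y*z) - 5*z*cos(y*z) - exp(x + y), 4*x*exp(x*z) - 4*z*exp(x*z) + exp(x + y) + 4*sin(x), 3*x - 4*y*cos(x*y) + 2*exp(x))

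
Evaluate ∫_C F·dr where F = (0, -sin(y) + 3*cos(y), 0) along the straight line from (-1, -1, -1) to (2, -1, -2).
0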